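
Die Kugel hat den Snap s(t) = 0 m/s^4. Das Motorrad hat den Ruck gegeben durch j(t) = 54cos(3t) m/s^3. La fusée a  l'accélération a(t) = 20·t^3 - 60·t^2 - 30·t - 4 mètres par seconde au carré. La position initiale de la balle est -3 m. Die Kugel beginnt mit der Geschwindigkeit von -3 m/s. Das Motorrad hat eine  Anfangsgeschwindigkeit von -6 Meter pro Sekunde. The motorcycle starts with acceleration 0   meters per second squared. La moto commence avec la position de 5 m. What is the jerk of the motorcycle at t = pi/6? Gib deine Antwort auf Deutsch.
Aus der Gleichung für den Ruck j(t) = 54·cos(3·t), setzen wir t = pi/6 ein und erhalten j = 0.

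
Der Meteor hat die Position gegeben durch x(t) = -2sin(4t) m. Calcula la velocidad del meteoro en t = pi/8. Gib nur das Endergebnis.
La respuesta es 0.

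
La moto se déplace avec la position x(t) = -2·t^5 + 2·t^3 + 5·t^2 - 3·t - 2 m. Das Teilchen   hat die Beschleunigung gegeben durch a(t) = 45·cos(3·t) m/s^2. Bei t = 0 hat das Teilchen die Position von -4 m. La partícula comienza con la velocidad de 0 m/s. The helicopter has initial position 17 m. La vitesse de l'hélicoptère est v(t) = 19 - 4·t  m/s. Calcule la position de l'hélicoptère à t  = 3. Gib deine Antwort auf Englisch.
We need to integrate our velocity equation v(t) = 19 - 4·t 1 time. Taking ∫v(t)dt and applying x(0) = 17, we find x(t) = -2·t^2 + 19·t + 17. From the given position equation x(t) = -2·t^2 + 19·t + 17, we substitute t = 3 to get x = 56.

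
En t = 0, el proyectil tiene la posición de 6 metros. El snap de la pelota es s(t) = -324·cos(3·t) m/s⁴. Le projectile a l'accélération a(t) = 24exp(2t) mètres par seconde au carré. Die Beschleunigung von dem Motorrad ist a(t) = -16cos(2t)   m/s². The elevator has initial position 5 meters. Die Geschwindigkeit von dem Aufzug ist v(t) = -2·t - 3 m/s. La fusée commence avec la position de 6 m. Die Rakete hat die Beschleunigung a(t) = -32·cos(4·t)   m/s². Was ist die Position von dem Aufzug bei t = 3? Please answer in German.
Um dies zu lösen, müssen wir 1 Stammfunktion unserer Gleichung für die Geschwindigkeit v(t) = -2·t - 3 finden. Mit ∫v(t)dt und Anwendung von x(0) = 5, finden wir x(t) = -t^2 - 3·t + 5. Mit x(t) = -t^2 - 3·t + 5 und Einsetzen von t = 3, finden wir x = -13.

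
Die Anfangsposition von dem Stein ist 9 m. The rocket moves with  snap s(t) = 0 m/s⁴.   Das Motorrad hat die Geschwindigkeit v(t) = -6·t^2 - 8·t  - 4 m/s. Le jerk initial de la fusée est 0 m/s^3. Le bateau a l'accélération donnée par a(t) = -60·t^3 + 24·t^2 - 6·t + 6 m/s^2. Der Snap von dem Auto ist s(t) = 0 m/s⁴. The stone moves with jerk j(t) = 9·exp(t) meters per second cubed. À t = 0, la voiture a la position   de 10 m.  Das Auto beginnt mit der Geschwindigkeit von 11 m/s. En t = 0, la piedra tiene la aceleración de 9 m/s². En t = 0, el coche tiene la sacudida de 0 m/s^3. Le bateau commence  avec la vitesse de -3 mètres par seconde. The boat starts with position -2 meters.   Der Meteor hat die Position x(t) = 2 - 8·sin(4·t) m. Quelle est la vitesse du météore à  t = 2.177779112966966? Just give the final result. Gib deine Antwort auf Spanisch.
En t = 2.177779112966966, v = 24.1910432841299.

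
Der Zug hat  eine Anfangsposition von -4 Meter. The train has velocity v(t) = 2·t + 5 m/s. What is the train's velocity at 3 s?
From the given velocity equation v(t) = 2·t + 5, we substitute t = 3 to get v = 11.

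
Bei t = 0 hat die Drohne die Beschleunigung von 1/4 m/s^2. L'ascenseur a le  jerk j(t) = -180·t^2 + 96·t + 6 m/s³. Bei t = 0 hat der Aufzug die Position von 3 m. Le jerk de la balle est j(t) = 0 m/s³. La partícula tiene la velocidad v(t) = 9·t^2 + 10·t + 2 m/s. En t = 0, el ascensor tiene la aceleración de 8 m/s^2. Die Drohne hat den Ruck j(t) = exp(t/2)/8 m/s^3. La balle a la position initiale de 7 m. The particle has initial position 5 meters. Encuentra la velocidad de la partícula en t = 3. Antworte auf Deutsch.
Wir haben die Geschwindigkeit v(t) = 9·t^2 + 10·t + 2. Durch Einsetzen von t = 3: v(3) = 113.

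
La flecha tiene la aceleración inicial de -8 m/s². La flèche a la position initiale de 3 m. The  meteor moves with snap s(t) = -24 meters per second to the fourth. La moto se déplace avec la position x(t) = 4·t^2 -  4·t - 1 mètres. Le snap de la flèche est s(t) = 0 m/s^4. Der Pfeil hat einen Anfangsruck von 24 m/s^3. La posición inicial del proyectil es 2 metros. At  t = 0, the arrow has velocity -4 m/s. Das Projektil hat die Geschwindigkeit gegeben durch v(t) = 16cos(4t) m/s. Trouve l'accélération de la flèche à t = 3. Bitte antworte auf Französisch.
Nous devons trouver l'intégrale de notre équation du snap s(t) = 0 2 fois. En intégrant le snap et en utilisant la condition initiale j(0) = 24, nous obtenons j(t) = 24. L'intégrale du jerk, avec a(0) = -8, donne l'accélération: a(t) = 24·t - 8. De l'équation de l'accélération a(t) = 24·t - 8, nous substituons t = 3 pour obtenir a = 64.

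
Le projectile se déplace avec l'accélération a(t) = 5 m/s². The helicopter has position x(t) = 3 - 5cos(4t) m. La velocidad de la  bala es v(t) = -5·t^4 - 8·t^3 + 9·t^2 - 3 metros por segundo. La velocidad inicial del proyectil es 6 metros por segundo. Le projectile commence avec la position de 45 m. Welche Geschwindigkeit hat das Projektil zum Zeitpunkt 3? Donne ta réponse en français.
Nous devons intégrer notre équation de l'accélération a(t) = 5 1 fois. En intégrant l'accélération et en utilisant la condition initiale v(0) = 6, nous obtenons v(t) = 5·t + 6. De l'équation de la vitesse v(t) = 5·t + 6, nous substituons t = 3 pour obtenir v = 21.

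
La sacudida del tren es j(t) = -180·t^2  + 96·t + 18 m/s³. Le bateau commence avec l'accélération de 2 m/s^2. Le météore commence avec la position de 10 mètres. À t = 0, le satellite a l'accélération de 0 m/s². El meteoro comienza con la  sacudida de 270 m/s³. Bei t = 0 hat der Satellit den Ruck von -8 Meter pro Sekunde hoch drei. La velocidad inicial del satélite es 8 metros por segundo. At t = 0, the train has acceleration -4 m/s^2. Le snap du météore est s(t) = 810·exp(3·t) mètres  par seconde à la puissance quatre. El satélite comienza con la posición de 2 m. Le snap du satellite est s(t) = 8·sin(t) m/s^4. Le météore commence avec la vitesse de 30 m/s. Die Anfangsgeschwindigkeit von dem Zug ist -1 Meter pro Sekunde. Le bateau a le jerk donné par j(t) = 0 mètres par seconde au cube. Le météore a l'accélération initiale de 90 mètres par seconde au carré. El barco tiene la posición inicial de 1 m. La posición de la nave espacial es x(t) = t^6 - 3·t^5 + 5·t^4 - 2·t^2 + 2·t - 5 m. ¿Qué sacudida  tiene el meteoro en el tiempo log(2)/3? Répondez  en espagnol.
Debemos encontrar la integral de nuestra ecuación del snap s(t) = 810·exp(3·t) 1 vez. Tomando ∫s(t)dt y aplicando j(0) = 270, encontramos j(t) = 270·exp(3·t). Tenemos la sacudida j(t) = 270·exp(3·t). Sustituyendo t = log(2)/3: j(log(2)/3) = 540.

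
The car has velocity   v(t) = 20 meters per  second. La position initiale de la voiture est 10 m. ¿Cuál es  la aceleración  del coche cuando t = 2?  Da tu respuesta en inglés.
To solve this, we need to take 1 derivative of our velocity equation v(t) = 20. Differentiating velocity, we get acceleration: a(t) = 0. From the given acceleration equation a(t) = 0, we substitute t = 2 to get a = 0.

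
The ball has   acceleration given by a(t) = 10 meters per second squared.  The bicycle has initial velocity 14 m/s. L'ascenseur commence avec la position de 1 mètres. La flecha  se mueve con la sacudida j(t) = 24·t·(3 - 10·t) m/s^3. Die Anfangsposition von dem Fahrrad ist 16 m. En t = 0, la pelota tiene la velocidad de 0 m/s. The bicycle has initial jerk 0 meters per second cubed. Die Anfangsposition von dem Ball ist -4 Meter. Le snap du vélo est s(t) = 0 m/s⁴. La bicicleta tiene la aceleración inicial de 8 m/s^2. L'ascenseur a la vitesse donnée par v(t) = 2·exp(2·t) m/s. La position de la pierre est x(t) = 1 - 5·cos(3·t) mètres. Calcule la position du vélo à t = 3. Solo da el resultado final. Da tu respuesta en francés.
À t = 3, x = 94.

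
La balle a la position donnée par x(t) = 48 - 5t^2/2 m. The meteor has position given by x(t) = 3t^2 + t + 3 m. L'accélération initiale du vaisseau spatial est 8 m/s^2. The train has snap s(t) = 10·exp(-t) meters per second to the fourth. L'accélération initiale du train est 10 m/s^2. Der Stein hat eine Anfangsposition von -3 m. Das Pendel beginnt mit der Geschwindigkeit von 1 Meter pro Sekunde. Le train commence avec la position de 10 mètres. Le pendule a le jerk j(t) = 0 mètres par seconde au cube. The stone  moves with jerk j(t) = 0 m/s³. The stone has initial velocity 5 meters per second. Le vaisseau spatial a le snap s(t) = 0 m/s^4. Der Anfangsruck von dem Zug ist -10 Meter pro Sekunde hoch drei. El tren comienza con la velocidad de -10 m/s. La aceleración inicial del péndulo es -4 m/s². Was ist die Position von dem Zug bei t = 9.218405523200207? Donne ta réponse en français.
Pour résoudre ceci, nous devons prendre 4 intégrales de notre équation du snap s(t) = 10·exp(-t). En prenant ∫s(t)dt et en appliquant j(0) = -10, nous trouvons j(t) = -10·exp(-t). L'intégrale du jerk est l'accélération. En utilisant a(0) = 10, nous obtenons a(t) = 10·exp(-t). L'intégrale de l'accélération est la vitesse. En utilisant v(0) = -10, nous obtenons v(t) = -10·exp(-t). L'intégrale de la vitesse, avec x(0) = 10, donne la position: x(t) = 10·exp(-t). En utilisant x(t) = 10·exp(-t) et en substituant t = 9.218405523200207, nous trouvons x = 0.000991967284848922.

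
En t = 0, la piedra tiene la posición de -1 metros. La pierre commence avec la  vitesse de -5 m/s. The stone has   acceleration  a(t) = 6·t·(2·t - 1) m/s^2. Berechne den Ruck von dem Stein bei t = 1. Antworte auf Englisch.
To solve this, we need to take 1 derivative of our acceleration equation a(t) = 6·t·(2·t - 1). The derivative of acceleration gives jerk: j(t) = 24·t - 6. We have jerk j(t) = 24·t - 6. Substituting t = 1: j(1) = 18.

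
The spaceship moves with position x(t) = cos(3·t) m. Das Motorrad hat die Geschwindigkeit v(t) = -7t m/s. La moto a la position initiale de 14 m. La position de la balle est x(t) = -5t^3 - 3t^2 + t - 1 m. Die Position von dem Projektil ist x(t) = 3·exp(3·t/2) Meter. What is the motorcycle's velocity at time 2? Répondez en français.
Nous avons la vitesse v(t) = -7·t. En substituant t = 2: v(2) = -14.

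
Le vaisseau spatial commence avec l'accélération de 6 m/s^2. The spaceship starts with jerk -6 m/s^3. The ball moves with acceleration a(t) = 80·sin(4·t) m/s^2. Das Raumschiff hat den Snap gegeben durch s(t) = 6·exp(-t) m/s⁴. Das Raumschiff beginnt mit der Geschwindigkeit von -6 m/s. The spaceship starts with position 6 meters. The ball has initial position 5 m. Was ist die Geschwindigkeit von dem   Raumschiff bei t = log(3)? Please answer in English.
We need to integrate our snap equation s(t) = 6·exp(-t) 3 times. Taking ∫s(t)dt and applying j(0) = -6, we find j(t) = -6·exp(-t). Finding the antiderivative of j(t) and using a(0) = 6: a(t) = 6·exp(-t). The integral of acceleration, with v(0) = -6, gives velocity: v(t) = -6·exp(-t). We have velocity v(t) = -6·exp(-t). Substituting t = log(3): v(log(3)) = -2.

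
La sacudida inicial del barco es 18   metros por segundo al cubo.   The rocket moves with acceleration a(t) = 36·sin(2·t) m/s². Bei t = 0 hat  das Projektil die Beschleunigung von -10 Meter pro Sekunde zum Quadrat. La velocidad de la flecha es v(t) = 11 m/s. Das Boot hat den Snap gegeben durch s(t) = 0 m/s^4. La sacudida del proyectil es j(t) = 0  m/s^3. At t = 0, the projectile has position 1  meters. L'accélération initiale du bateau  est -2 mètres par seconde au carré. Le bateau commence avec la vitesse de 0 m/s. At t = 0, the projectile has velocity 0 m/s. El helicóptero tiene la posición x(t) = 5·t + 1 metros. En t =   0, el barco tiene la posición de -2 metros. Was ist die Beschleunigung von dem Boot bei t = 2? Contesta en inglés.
We need to integrate our snap equation s(t) = 0 2 times. Taking ∫s(t)dt and applying j(0) = 18, we find j(t) = 18. The antiderivative of jerk is acceleration. Using a(0) = -2, we get a(t) = 18·t - 2. We have acceleration a(t) = 18·t - 2. Substituting t = 2: a(2) = 34.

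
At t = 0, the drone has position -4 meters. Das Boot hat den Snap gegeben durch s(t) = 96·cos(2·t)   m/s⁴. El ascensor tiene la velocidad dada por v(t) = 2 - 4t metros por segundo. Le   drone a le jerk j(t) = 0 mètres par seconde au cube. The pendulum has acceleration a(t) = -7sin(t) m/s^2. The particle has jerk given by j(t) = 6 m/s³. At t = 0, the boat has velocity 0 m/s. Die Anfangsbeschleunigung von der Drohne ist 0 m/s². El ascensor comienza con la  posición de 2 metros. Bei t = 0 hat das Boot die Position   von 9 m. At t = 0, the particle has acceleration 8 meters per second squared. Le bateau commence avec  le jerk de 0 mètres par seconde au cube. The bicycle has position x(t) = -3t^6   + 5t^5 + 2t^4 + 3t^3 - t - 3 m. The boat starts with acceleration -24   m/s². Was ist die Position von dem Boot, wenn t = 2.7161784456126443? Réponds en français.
En partant du snap s(t) = 96·cos(2·t), nous prenons 4 intégrales. En intégrant le snap et en utilisant la condition initiale j(0) = 0, nous obtenons j(t) = 48·sin(2·t). La primitive du jerk, avec a(0) = -24, donne l'accélération: a(t) = -24·cos(2·t). En intégrant l'accélération et en utilisant la condition initiale v(0) = 0, nous obtenons v(t) = -12·sin(2·t). En intégrant la vitesse et en utilisant la condition initiale x(0) = 9, nous obtenons x(t) = 6·cos(2·t) + 3. Nous avons la position x(t) = 6·cos(2·t) + 3. En substituant t = 2.7161784456126443: x(2.7161784456126443) = 6.95616328090864.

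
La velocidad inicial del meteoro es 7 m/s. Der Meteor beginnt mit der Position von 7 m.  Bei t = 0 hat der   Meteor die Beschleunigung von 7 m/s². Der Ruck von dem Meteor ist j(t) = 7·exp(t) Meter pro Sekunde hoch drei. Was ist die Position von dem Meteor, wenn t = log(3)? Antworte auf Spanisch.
Necesitamos integrar nuestra ecuación de la sacudida j(t) = 7·exp(t) 3 veces. La integral de la sacudida es la aceleración. Usando a(0) = 7, obtenemos a(t) = 7·exp(t). La antiderivada de la aceleración es la velocidad. Usando v(0) = 7, obtenemos v(t) = 7·exp(t). Integrando la velocidad y usando la condición inicial x(0) = 7, obtenemos x(t) = 7·exp(t). Tenemos la posición x(t) = 7·exp(t). Sustituyendo t = log(3): x(log(3)) = 21.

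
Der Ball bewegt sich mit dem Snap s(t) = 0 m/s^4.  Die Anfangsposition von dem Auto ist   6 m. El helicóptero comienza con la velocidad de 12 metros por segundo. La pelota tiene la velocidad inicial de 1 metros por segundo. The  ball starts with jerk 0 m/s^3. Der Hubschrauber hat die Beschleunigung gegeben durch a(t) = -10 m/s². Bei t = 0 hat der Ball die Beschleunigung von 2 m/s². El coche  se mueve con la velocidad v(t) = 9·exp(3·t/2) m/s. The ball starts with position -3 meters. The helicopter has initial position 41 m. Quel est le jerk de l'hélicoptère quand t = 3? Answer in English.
To solve this, we need to take 1 derivative of our acceleration equation a(t) = -10. Differentiating acceleration, we get jerk: j(t) = 0. Using j(t) = 0 and substituting t = 3, we find j = 0.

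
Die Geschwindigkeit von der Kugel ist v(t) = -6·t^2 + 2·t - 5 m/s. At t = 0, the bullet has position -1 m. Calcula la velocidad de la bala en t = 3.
Tenemos la velocidad v(t) = -6·t^2 + 2·t - 5. Sustituyendo t = 3: v(3) = -53.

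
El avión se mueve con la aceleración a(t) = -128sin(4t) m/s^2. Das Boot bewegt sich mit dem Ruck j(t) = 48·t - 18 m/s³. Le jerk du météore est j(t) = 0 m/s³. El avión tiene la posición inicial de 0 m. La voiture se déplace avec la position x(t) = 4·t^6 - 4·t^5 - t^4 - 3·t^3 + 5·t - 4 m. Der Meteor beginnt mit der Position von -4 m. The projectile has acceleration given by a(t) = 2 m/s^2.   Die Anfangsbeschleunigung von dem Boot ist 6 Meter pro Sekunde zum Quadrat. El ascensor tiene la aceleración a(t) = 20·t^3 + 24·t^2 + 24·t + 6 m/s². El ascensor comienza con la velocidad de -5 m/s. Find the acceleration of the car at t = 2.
We must differentiate our position equation x(t) = 4·t^6 - 4·t^5 - t^4 - 3·t^3 + 5·t - 4 2 times. Differentiating position, we get velocity: v(t) = 24·t^5 - 20·t^4 - 4·t^3 - 9·t^2 + 5. Taking d/dt of v(t), we find a(t) = 120·t^4 - 80·t^3 - 12·t^2 - 18·t. We have acceleration a(t) = 120·t^4 - 80·t^3 - 12·t^2 - 18·t. Substituting t = 2: a(2) = 1196.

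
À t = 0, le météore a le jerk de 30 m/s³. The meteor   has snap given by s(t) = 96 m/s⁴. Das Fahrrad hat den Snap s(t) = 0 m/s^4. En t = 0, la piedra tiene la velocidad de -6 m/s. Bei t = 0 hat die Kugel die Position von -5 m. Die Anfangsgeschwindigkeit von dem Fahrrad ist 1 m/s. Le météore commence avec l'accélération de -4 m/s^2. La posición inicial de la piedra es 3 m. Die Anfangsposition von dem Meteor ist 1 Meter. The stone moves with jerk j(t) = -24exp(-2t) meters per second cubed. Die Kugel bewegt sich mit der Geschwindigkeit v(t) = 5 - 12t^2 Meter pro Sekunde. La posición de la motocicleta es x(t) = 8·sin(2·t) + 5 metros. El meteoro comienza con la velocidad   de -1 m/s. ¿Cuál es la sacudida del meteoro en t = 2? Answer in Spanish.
Debemos encontrar la integral de nuestra ecuación del snap s(t) = 96 1 vez. La antiderivada del snap, con j(0) = 30, da la sacudida: j(t) = 96·t + 30. Tenemos la sacudida j(t) = 96·t + 30. Sustituyendo t = 2: j(2) = 222.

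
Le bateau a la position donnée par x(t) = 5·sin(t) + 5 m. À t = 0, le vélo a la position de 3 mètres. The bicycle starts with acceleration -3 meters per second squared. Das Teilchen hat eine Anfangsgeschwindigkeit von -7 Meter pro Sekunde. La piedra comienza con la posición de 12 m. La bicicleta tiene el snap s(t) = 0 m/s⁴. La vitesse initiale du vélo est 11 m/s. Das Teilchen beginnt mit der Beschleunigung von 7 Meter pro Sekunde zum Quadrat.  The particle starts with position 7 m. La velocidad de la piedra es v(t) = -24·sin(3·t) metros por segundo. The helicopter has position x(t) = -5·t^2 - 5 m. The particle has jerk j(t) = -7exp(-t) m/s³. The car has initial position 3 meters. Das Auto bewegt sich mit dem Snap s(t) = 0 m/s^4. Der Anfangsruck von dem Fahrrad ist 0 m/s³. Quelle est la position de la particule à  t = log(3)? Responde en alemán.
Um dies zu lösen, müssen wir 3 Integrale unserer Gleichung für den Ruck j(t) = -7·exp(-t) finden. Mit ∫j(t)dt und Anwendung von a(0) = 7, finden wir a(t) = 7·exp(-t). Die Stammfunktion von der Beschleunigung, mit v(0) = -7, ergibt die Geschwindigkeit: v(t) = -7·exp(-t). Die Stammfunktion von der Geschwindigkeit, mit x(0) = 7, ergibt die Position: x(t) = 7·exp(-t). Mit x(t) = 7·exp(-t) und Einsetzen von t = log(3), finden wir x = 7/3.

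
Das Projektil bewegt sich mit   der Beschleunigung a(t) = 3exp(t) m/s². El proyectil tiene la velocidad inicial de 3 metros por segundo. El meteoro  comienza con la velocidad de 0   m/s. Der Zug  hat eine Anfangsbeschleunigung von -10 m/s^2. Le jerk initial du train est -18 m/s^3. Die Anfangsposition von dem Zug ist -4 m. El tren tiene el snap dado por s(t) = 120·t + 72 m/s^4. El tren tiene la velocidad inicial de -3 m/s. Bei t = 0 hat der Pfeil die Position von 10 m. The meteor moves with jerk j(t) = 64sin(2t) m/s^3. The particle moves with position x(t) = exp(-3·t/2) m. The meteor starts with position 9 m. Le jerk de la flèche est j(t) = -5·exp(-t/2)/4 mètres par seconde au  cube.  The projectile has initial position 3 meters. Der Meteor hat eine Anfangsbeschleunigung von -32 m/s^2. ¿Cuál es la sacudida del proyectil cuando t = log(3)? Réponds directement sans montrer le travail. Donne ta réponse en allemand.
Bei t = log(3), j = 9.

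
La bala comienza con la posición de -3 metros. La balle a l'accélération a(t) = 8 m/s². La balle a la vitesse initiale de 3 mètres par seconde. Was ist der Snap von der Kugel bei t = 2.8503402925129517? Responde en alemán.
Wir müssen unsere Gleichung für die Beschleunigung a(t) = 8 2-mal ableiten. Die Ableitung von der Beschleunigung ergibt den Ruck: j(t) = 0. Durch Ableiten von dem Ruck erhalten wir den Snap: s(t) = 0. Mit s(t) = 0 und Einsetzen von t = 2.8503402925129517, finden wir s = 0.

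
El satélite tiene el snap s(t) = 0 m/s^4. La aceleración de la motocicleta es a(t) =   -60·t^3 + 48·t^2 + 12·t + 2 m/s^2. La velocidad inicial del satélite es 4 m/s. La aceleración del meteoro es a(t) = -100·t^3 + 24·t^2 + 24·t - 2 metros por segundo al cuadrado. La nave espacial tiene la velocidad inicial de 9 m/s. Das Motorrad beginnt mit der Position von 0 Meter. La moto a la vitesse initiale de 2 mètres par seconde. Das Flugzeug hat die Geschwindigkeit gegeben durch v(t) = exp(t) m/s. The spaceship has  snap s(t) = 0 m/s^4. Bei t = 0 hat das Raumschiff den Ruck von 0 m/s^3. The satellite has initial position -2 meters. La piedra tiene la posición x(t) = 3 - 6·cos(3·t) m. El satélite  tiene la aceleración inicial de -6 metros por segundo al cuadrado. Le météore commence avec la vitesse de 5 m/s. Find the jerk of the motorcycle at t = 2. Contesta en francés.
En partant de l'accélération a(t) = -60·t^3 + 48·t^2 + 12·t + 2, nous prenons 1 dérivée. En dérivant l'accélération, nous obtenons le jerk: j(t) = -180·t^2 + 96·t + 12. De l'équation du jerk j(t) = -180·t^2 + 96·t + 12, nous substituons t = 2 pour obtenir j = -516.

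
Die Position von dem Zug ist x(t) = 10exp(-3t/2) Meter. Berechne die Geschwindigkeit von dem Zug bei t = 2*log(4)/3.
Um dies zu lösen, müssen wir 1 Ableitung unserer Gleichung für die Position x(t) = 10·exp(-3·t/2) nehmen. Die Ableitung von der Position ergibt die Geschwindigkeit: v(t) = -15·exp(-3·t/2). Mit v(t) = -15·exp(-3·t/2) und Einsetzen von t = 2*log(4)/3, finden wir v = -15/4.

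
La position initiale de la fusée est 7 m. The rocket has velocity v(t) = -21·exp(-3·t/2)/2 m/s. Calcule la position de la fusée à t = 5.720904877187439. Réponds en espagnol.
Para resolver esto, necesitamos tomar 1 integral de nuestra ecuación de la velocidad v(t) = -21·exp(-3·t/2)/2. La integral de la velocidad es la posición. Usando x(0) = 7, obtenemos x(t) = 7·exp(-3·t/2). De la ecuación de la posición x(t) = 7·exp(-3·t/2), sustituimos t = 5.720904877187439 para obtener x = 0.00131299148776408.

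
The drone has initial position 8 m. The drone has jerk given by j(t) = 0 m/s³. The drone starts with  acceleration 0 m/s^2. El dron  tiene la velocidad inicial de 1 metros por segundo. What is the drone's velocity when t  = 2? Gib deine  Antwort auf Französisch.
Pour résoudre ceci, nous devons prendre 2 primitives de notre équation du jerk j(t) = 0. En prenant ∫j(t)dt et en appliquant a(0) = 0, nous trouvons a(t) = 0. L'intégrale de l'accélération est la vitesse. En utilisant v(0) = 1, nous obtenons v(t) = 1. De l'équation de la vitesse v(t) = 1, nous substituons t = 2 pour obtenir v = 1.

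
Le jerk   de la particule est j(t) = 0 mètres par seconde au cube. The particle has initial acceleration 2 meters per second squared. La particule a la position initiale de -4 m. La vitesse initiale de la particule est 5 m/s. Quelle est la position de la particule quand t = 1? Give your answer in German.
Wir müssen die Stammfunktion unserer Gleichung für den Ruck j(t) = 0 3-mal finden. Das Integral von dem Ruck, mit a(0) = 2, ergibt die Beschleunigung: a(t) = 2. Mit ∫a(t)dt und Anwendung von v(0) = 5, finden wir v(t) = 2·t + 5. Das Integral von der Geschwindigkeit ist die Position. Mit x(0) = -4 erhalten wir x(t) = t^2 + 5·t - 4. Wir haben die Position x(t) = t^2 + 5·t - 4. Durch Einsetzen von t = 1: x(1) = 2.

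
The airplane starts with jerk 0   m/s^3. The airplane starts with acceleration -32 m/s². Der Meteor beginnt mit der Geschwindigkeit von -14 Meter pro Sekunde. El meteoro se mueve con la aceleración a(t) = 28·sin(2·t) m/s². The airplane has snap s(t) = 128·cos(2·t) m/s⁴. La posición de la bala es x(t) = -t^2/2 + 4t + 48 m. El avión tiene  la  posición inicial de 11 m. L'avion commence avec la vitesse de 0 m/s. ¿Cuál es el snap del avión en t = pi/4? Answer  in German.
Mit s(t) = 128·cos(2·t) und Einsetzen von t = pi/4, finden wir s = 0.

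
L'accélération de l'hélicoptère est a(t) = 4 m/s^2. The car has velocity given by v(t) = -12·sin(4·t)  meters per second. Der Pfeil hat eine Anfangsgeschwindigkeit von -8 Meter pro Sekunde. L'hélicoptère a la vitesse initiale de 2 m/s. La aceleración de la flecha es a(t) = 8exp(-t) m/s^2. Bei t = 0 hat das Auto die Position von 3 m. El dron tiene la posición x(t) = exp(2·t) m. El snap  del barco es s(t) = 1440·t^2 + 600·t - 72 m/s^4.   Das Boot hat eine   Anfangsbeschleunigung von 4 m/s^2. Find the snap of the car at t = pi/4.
We must differentiate our velocity equation v(t) = -12·sin(4·t) 3 times. Taking d/dt of v(t), we find a(t) = -48·cos(4·t). Differentiating acceleration, we get jerk: j(t) = 192·sin(4·t). Taking d/dt of j(t), we find s(t) = 768·cos(4·t). From the given snap equation s(t) = 768·cos(4·t), we substitute t = pi/4 to get s = -768.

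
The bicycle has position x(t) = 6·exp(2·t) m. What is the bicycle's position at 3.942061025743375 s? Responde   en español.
De la ecuación de la posición x(t) = 6·exp(2·t), sustituimos t = 3.942061025743375 para obtener x = 15928.7593850361.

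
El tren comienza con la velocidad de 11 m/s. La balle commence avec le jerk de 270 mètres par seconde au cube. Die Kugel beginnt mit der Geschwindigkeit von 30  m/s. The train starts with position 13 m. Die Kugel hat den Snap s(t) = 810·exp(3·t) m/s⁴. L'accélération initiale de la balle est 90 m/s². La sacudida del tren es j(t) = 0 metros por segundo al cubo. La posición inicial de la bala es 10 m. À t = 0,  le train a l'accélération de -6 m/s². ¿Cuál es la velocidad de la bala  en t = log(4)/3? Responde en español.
Debemos encontrar la integral de nuestra ecuación del snap s(t) = 810·exp(3·t) 3 veces. Integrando el snap y usando la condición inicial j(0) = 270, obtenemos j(t) = 270·exp(3·t). La integral de la sacudida es la aceleración. Usando a(0) = 90, obtenemos a(t) = 90·exp(3·t). Tomando ∫a(t)dt y aplicando v(0) = 30, encontramos v(t) = 30·exp(3·t). Usando v(t) = 30·exp(3·t) y sustituyendo t = log(4)/3, encontramos v = 120.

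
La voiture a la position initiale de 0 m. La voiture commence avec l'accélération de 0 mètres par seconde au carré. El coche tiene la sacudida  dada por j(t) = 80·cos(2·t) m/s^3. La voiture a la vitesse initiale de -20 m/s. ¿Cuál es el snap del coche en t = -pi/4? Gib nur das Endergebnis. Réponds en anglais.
s(-pi/4) = 160.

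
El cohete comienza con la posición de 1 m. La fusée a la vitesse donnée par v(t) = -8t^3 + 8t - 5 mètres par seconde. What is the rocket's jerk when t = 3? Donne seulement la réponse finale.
The answer is -144.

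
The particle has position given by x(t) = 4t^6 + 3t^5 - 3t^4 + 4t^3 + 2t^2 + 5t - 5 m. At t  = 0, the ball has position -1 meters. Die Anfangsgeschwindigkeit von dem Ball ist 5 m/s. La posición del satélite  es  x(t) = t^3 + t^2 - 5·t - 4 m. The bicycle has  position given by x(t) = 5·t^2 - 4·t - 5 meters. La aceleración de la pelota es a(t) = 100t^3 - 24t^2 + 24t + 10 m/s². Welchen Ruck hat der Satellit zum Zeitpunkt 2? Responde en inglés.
We must differentiate our position equation x(t) = t^3 + t^2 - 5·t - 4 3 times. Taking d/dt of x(t), we find v(t) = 3·t^2 + 2·t - 5. The derivative of velocity gives acceleration: a(t) = 6·t + 2. The derivative of acceleration gives jerk: j(t) = 6. Using j(t) = 6 and substituting t = 2, we find j = 6.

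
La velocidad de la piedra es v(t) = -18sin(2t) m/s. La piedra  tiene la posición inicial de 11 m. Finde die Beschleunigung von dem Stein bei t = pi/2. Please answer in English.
Starting from velocity v(t) = -18·sin(2·t), we take 1 derivative. The derivative of velocity gives acceleration: a(t) = -36·cos(2·t). Using a(t) = -36·cos(2·t) and substituting t = pi/2, we find a = 36.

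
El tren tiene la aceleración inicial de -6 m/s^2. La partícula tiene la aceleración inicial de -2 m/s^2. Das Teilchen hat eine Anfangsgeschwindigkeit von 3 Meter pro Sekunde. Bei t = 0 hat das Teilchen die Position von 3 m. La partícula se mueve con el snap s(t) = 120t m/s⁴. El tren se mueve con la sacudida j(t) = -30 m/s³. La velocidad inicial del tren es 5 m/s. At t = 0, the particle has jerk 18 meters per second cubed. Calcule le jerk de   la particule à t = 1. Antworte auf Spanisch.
Necesitamos integrar nuestra ecuación del snap s(t) = 120·t 1 vez. La antiderivada del snap es la sacudida. Usando j(0) = 18, obtenemos j(t) = 60·t^2 + 18. De la ecuación de la sacudida j(t) = 60·t^2 + 18, sustituimos t = 1 para obtener j = 78.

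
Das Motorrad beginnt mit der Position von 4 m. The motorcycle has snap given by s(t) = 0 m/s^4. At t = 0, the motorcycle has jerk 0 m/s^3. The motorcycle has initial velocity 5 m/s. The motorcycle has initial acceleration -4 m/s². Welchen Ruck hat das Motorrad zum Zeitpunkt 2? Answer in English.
We need to integrate our snap equation s(t) = 0 1 time. Finding the antiderivative of s(t) and using j(0) = 0: j(t) = 0. We have jerk j(t) = 0. Substituting t = 2: j(2) = 0.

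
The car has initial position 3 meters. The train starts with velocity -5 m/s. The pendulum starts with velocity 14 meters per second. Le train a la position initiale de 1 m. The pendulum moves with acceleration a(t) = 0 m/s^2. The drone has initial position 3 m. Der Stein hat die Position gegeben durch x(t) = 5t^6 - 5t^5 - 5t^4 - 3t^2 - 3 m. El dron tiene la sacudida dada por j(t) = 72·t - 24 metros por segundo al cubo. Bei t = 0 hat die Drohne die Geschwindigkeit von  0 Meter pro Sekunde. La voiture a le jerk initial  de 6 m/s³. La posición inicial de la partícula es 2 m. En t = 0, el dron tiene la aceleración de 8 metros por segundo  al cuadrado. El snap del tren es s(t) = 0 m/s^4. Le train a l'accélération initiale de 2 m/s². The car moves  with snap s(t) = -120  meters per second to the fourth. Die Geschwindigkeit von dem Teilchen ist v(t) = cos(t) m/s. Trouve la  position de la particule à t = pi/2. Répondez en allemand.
Wir müssen die Stammfunktion unserer Gleichung für die Geschwindigkeit v(t) = cos(t) 1-mal finden. Durch Integration von der Geschwindigkeit und Verwendung der Anfangsbedingung x(0) = 2, erhalten wir x(t) = sin(t) + 2. Mit x(t) = sin(t) + 2 und Einsetzen von t = pi/2, finden wir x = 3.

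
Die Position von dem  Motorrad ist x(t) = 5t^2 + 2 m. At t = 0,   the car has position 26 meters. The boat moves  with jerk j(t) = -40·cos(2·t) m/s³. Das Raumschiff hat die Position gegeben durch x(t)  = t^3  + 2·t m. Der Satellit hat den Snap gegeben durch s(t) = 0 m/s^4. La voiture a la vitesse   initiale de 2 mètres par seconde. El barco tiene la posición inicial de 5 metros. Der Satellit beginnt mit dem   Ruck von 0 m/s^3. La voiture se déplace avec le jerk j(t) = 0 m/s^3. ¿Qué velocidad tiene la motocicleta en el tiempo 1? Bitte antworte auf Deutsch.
Wir müssen unsere Gleichung für die Position x(t) = 5·t^2 + 2 1-mal ableiten. Die Ableitung von der Position ergibt die Geschwindigkeit: v(t) = 10·t. Mit v(t) = 10·t und Einsetzen von t = 1, finden wir v = 10.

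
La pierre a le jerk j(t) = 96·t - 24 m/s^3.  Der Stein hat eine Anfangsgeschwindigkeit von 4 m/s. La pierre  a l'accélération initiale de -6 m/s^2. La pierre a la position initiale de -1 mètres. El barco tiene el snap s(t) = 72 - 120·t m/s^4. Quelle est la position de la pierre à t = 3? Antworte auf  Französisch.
Pour résoudre ceci, nous devons prendre 3 intégrales de notre équation du jerk j(t) = 96·t - 24. En intégrant le jerk et en utilisant la condition initiale a(0) = -6, nous obtenons a(t) = 48·t^2 - 24·t - 6. L'intégrale de l'accélération, avec v(0) = 4, donne la vitesse: v(t) = 16·t^3 - 12·t^2 - 6·t + 4. La primitive de la vitesse est la position. En utilisant x(0) = -1, nous obtenons x(t) = 4·t^4 - 4·t^3 - 3·t^2 + 4·t - 1. Nous avons la position x(t) = 4·t^4 - 4·t^3 - 3·t^2 + 4·t - 1. En substituant t = 3: x(3) = 200.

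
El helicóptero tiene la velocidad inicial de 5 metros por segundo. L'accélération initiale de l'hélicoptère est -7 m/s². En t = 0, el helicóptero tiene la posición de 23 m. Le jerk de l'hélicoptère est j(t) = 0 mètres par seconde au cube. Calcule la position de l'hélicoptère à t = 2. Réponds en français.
Nous devons intégrer notre équation du jerk j(t) = 0 3 fois. En prenant ∫j(t)dt et en appliquant a(0) = -7, nous trouvons a(t) = -7. La primitive de l'accélération est la vitesse. En utilisant v(0) = 5, nous obtenons v(t) = 5 - 7·t. La primitive de la vitesse est la position. En utilisant x(0) = 23, nous obtenons x(t) = -7·t^2/2 + 5·t + 23. En utilisant x(t) = -7·t^2/2 + 5·t + 23 et en substituant t = 2, nous trouvons x = 19.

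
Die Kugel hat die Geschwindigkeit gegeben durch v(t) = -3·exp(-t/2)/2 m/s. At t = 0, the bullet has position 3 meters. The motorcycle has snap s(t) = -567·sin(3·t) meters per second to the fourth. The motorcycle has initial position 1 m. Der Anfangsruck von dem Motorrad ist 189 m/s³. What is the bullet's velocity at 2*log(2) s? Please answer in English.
Using v(t) = -3·exp(-t/2)/2 and substituting t = 2*log(2), we find v = -3/4.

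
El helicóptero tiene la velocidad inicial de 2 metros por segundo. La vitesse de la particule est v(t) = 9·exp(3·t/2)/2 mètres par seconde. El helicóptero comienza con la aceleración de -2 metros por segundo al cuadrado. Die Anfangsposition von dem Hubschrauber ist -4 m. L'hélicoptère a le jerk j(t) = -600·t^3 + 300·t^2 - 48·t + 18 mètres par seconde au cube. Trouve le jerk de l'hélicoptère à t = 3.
En utilisant j(t) = -600·t^3 + 300·t^2 - 48·t + 18 et en substituant t = 3, nous trouvons j = -13626.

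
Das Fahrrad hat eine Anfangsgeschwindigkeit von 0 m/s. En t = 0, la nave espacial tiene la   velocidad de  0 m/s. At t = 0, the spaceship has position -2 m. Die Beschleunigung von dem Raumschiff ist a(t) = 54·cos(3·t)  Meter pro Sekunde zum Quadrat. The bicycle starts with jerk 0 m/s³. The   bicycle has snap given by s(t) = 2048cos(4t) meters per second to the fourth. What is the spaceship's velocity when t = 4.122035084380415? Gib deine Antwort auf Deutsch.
Um dies zu lösen, müssen wir 1 Integral unserer Gleichung für die Beschleunigung a(t) = 54·cos(3·t) finden. Die Stammfunktion von der Beschleunigung, mit v(0) = 0, ergibt die Geschwindigkeit: v(t) = 18·sin(3·t). Aus der Gleichung für die Geschwindigkeit v(t) = 18·sin(3·t), setzen wir t = 4.122035084380415 ein und erhalten v = -3.58072911824306.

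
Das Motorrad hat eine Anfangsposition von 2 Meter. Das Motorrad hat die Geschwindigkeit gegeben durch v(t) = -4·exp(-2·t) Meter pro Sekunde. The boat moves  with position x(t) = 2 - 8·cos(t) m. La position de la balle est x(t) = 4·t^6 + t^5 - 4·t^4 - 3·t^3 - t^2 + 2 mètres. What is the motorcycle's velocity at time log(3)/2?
We have velocity v(t) = -4·exp(-2·t). Substituting t = log(3)/2: v(log(3)/2) = -4/3.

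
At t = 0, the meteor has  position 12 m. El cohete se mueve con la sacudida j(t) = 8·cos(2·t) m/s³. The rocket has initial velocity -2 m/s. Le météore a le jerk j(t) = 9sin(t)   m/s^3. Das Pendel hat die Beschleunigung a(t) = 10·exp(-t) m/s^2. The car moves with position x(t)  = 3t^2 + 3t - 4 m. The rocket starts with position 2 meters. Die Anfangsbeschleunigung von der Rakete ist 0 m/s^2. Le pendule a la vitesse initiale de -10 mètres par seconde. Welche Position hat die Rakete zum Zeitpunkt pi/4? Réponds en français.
Nous devons intégrer notre équation du jerk j(t) = 8·cos(2·t) 3 fois. En intégrant le jerk et en utilisant la condition initiale a(0) = 0, nous obtenons a(t) = 4·sin(2·t). La primitive de l'accélération est la vitesse. En utilisant v(0) = -2, nous obtenons v(t) = -2·cos(2·t). En intégrant la vitesse et en utilisant la condition initiale x(0) = 2, nous obtenons x(t) = 2 - sin(2·t). De l'équation de la position x(t) = 2 - sin(2·t), nous substituons t = pi/4 pour obtenir x = 1.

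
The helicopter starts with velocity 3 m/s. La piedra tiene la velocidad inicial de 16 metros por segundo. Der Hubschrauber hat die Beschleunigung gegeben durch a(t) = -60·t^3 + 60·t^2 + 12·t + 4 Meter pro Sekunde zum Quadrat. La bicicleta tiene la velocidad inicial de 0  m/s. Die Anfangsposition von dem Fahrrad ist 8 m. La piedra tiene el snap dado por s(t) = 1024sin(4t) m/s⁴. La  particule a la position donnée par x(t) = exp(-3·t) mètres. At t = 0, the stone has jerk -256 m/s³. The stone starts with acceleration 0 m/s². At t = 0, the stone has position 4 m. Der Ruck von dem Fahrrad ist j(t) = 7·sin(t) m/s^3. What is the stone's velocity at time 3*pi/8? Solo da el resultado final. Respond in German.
Die Antwort ist 0.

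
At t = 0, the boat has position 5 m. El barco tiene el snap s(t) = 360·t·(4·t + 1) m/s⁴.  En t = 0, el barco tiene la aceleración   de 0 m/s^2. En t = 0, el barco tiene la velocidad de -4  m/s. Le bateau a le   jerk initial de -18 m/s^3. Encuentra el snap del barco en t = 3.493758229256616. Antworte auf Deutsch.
Wir haben den Snap s(t) = 360·t·(4·t + 1). Durch Einsetzen von t = 3.493758229256616: s(3.493758229256616) = 18834.8920154100.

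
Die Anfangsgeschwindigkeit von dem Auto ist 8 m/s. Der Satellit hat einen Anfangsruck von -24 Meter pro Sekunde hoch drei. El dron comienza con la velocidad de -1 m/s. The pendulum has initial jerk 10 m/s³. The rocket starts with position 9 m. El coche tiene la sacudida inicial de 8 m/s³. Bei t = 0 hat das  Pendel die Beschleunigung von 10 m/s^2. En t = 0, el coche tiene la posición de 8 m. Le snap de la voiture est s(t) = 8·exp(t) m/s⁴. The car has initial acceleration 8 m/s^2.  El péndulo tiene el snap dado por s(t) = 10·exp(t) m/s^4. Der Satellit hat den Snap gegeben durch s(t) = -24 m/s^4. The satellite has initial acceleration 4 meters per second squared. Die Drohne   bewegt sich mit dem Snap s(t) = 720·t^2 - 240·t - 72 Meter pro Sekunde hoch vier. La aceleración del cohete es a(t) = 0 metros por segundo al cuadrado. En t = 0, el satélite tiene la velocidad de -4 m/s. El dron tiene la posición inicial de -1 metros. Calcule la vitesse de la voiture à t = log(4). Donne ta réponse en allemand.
Wir müssen die Stammfunktion unserer Gleichung für den Snap s(t) = 8·exp(t) 3-mal finden. Das Integral von dem Snap ist der Ruck. Mit j(0) = 8 erhalten wir j(t) = 8·exp(t). Die Stammfunktion von dem Ruck, mit a(0) = 8, ergibt die Beschleunigung: a(t) = 8·exp(t). Das Integral von der Beschleunigung, mit v(0) = 8, ergibt die Geschwindigkeit: v(t) = 8·exp(t). Aus der Gleichung für die Geschwindigkeit v(t) = 8·exp(t), setzen wir t = log(4) ein und erhalten v = 32.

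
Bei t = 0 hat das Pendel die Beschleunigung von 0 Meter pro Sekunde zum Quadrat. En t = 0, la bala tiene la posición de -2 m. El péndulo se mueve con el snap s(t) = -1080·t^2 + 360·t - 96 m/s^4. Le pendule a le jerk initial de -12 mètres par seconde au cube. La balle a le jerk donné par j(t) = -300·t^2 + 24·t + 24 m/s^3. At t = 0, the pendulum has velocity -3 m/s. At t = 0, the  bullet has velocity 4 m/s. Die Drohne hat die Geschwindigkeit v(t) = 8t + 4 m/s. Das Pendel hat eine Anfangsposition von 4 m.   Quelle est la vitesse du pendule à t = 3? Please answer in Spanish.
Para resolver esto, necesitamos tomar 3 antiderivadas de nuestra ecuación del snap s(t) = -1080·t^2 + 360·t - 96. Integrando el snap y usando la condición inicial j(0) = -12, obtenemos j(t) = -360·t^3 + 180·t^2 - 96·t - 12. La antiderivada de la sacudida, con a(0) = 0, da la aceleración: a(t) = 6·t·(-15·t^3 + 10·t^2 - 8·t - 2). Integrando la aceleración y usando la condición inicial v(0) = -3, obtenemos v(t) = -18·t^5 + 15·t^4 - 16·t^3 - 6·t^2 - 3. Usando v(t) = -18·t^5 + 15·t^4 - 16·t^3 - 6·t^2 - 3 y sustituyendo t = 3, encontramos v = -3648.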